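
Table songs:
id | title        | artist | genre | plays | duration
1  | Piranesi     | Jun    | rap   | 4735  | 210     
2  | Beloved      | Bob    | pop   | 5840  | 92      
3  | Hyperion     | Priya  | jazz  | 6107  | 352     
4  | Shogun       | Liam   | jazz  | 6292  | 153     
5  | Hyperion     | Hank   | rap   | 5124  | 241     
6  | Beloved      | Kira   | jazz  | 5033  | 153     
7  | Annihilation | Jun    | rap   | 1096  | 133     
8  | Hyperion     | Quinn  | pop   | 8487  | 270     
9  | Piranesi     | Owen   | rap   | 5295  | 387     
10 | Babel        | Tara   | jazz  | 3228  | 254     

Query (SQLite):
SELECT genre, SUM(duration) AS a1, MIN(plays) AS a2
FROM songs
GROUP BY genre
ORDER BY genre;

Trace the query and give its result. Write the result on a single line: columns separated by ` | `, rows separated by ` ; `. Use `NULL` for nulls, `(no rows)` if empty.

jazz | 912 | 3228 ; pop | 362 | 5840 ; rap | 971 | 1096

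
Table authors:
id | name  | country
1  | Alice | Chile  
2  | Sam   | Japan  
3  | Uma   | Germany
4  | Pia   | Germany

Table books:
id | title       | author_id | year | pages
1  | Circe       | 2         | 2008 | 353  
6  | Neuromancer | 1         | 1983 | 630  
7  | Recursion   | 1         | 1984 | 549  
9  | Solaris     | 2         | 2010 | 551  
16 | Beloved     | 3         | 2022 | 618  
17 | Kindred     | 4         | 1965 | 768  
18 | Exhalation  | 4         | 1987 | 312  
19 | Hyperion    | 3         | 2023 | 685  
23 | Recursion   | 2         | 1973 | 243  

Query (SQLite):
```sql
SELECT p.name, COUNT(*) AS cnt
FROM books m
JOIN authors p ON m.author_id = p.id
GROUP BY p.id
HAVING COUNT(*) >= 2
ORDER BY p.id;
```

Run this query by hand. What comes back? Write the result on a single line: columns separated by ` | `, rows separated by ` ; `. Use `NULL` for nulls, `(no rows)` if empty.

Join each books row to its authors via author_id.
Group joined rows by authors.id; compute COUNT(*) per group.
HAVING: keep groups with count ≥ 2.
  1: ids {6, 7} → COUNT(*)=2
  2: ids {1, 9, 23} → COUNT(*)=3
  3: ids {16, 19} → COUNT(*)=2
  4: ids {17, 18} → COUNT(*)=2

Alice | 2 ; Sam | 3 ; Uma | 2 ; Pia | 2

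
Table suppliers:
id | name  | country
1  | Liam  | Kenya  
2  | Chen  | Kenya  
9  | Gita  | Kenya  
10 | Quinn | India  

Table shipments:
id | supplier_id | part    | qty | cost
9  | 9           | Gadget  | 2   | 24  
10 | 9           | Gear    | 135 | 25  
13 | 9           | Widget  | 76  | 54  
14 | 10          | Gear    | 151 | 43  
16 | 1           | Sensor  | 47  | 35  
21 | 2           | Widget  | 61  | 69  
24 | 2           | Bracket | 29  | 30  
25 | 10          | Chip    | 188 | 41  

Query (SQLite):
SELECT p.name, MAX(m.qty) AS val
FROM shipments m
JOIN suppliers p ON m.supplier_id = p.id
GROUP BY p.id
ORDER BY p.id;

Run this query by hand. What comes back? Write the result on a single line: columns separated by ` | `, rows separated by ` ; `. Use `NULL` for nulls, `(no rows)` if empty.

Liam | 47 ; Chen | 61 ; Gita | 135 ; Quinn | 188

Join each shipments row to its suppliers via supplier_id.
Group joined rows by suppliers.id; compute MAX(m.qty) per group.
  1: ids {16} → MAX(m.qty)=47
  2: ids {21, 24} → MAX(m.qty)=61
  9: ids {9, 10, 13} → MAX(m.qty)=135
  10: ids {14, 25} → MAX(m.qty)=188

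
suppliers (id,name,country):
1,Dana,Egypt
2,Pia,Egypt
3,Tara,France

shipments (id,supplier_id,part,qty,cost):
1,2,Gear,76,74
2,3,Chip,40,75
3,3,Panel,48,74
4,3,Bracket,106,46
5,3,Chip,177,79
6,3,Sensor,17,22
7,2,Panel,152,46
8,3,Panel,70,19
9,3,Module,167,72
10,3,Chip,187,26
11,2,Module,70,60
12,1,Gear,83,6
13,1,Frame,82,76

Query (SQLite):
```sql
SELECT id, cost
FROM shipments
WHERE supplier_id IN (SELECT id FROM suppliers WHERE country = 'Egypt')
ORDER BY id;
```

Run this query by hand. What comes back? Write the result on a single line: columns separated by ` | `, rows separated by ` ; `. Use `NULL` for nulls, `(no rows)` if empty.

1 | 74 ; 7 | 46 ; 11 | 60 ; 12 | 6 ; 13 | 76

Inner query: suppliers.id where country = 'Egypt'.
Outer: keep shipments rows whose supplier_id is in that set.
Inner query → {1, 2}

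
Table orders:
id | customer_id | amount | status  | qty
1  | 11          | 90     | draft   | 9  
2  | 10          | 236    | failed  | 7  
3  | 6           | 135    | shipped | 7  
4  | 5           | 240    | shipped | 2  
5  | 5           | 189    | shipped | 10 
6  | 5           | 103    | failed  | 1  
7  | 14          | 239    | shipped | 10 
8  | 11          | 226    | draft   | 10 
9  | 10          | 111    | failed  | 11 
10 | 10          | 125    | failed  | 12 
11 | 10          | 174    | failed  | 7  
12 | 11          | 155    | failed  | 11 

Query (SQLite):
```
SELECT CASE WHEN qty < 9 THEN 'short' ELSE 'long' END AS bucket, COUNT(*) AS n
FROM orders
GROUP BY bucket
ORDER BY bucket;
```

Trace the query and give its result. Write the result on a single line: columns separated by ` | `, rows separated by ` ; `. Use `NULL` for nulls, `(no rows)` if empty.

Bucket rows by qty < 9 → 'short' else 'long'; count each bucket.

long | 7 ; short | 5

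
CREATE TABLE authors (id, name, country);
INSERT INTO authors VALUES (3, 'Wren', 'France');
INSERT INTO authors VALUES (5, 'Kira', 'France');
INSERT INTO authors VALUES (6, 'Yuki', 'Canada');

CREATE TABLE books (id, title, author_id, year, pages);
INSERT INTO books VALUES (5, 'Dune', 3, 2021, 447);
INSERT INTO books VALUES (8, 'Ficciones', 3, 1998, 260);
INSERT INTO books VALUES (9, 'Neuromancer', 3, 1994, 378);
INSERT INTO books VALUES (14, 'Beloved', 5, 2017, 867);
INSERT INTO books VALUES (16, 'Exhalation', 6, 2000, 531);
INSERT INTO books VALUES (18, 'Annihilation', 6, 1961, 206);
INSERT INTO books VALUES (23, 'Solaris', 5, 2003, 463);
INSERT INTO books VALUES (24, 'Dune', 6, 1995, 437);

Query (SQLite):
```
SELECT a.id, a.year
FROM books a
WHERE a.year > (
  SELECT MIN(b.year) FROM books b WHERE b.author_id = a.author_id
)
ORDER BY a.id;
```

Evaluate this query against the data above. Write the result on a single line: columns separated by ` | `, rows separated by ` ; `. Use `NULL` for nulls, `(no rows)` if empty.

For each books row a, compute MIN(year) over rows sharing a.author_id.
Keep row a if a.year > that per-group MIN.
  author_id=3: MIN(year) = 1994
  author_id=5: MIN(year) = 2003
  author_id=6: MIN(year) = 1961

5 | 2021 ; 8 | 1998 ; 14 | 2017 ; 16 | 2000 ; 24 | 1995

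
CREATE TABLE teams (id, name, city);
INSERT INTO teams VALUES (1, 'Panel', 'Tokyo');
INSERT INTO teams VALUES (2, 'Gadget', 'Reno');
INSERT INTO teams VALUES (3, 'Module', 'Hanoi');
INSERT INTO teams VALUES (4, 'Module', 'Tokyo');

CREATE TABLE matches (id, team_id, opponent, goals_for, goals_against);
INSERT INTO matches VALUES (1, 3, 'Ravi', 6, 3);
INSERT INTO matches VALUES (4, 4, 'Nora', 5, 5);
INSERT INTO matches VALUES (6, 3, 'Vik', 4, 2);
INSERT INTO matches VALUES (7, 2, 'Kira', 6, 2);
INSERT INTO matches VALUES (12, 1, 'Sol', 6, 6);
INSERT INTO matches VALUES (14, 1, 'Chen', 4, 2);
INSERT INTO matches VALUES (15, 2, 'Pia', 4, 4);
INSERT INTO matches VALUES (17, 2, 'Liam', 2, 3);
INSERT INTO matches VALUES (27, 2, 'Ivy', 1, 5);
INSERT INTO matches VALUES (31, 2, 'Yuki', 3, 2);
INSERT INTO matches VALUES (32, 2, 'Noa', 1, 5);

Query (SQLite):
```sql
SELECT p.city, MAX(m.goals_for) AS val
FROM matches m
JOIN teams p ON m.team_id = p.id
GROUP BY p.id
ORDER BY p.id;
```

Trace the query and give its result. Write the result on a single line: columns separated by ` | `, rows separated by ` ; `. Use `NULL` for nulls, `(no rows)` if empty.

Tokyo | 6 ; Reno | 6 ; Hanoi | 6 ; Tokyo | 5

Join each matches row to its teams via team_id.
Group joined rows by teams.id; compute MAX(m.goals_for) per group.
  1: ids {12, 14} → MAX(m.goals_for)=6
  2: ids {7, 15, 17, 27, 31, 32} → MAX(m.goals_for)=6
  3: ids {1, 6} → MAX(m.goals_for)=6
  4: ids {4} → MAX(m.goals_for)=5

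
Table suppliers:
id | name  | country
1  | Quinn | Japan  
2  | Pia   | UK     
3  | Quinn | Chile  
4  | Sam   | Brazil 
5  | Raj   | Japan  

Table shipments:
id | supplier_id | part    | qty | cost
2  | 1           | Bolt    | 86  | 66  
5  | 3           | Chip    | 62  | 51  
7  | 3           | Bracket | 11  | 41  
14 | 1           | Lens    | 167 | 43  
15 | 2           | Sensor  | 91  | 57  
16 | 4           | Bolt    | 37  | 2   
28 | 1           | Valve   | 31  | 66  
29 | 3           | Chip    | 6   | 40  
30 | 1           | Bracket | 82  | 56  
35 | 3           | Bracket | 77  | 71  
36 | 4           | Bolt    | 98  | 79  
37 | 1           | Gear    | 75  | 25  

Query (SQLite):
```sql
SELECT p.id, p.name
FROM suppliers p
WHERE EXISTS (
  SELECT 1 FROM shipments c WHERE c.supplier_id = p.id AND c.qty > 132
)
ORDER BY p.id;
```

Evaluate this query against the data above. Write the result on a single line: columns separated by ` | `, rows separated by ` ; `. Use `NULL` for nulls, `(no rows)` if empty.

For each suppliers row, check whether any shipments with matching supplier_id has qty > 132.
Keep rows where that is true.

1 | Quinn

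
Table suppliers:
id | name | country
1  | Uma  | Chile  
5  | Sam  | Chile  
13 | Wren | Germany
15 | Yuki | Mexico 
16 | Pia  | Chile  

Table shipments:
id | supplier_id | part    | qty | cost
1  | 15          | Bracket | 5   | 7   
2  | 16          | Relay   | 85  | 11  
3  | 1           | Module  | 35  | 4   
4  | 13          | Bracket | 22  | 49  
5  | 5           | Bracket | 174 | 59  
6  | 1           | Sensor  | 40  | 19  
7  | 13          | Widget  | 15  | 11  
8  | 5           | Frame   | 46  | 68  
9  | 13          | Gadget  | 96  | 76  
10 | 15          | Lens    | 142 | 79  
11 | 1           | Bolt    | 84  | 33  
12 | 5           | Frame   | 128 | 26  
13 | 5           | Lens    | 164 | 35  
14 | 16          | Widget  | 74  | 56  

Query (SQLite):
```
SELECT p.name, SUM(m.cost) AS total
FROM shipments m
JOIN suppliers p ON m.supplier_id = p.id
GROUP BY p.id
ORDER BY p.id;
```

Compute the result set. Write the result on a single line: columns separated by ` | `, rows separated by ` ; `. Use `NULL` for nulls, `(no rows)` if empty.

Uma | 56 ; Sam | 188 ; Wren | 136 ; Yuki | 86 ; Pia | 67

Join each shipments row to its suppliers via supplier_id.
Group joined rows by suppliers.id; compute SUM(m.cost) per group.
  1: ids {3, 6, 11} → SUM(m.cost)=56
  5: ids {5, 8, 12, 13} → SUM(m.cost)=188
  13: ids {4, 7, 9} → SUM(m.cost)=136
  15: ids {1, 10} → SUM(m.cost)=86
  16: ids {2, 14} → SUM(m.cost)=67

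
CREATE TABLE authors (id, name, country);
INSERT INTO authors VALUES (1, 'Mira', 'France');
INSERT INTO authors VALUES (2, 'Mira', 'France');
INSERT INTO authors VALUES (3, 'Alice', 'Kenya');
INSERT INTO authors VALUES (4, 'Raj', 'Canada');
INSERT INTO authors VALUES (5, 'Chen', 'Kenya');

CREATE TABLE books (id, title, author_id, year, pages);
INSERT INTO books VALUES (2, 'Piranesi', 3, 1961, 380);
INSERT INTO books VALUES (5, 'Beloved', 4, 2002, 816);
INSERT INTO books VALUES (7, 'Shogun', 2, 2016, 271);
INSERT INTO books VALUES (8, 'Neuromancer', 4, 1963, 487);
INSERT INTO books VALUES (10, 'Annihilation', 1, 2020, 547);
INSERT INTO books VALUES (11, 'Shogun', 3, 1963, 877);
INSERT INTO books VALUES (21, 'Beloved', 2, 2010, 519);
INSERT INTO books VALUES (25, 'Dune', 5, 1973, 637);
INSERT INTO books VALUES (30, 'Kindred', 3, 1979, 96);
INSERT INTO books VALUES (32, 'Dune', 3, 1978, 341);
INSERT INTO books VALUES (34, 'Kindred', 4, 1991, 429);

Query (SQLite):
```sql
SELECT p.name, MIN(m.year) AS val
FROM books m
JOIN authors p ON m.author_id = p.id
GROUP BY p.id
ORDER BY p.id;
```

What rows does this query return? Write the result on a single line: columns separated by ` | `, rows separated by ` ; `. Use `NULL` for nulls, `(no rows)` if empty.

Join each books row to its authors via author_id.
Group joined rows by authors.id; compute MIN(m.year) per group.
  1: ids {10} → MIN(m.year)=2020
  2: ids {7, 21} → MIN(m.year)=2010
  3: ids {2, 11, 30, 32} → MIN(m.year)=1961
  4: ids {5, 8, 34} → MIN(m.year)=1963
  5: ids {25} → MIN(m.year)=1973

Mira | 2020 ; Mira | 2010 ; Alice | 1961 ; Raj | 1963 ; Chen | 1973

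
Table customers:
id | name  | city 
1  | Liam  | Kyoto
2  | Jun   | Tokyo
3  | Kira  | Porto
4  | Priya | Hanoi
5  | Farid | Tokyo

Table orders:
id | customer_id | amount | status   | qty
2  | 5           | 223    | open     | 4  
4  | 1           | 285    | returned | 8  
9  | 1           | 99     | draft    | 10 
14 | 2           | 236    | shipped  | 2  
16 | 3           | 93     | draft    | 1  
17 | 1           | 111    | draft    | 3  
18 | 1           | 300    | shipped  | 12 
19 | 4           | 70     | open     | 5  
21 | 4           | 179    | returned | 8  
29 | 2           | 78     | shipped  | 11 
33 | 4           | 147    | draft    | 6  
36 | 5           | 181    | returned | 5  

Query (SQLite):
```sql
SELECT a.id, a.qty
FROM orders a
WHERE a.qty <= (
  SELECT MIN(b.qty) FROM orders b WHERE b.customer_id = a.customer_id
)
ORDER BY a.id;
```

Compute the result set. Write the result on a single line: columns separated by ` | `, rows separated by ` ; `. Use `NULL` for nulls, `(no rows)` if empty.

2 | 4 ; 14 | 2 ; 16 | 1 ; 17 | 3 ; 19 | 5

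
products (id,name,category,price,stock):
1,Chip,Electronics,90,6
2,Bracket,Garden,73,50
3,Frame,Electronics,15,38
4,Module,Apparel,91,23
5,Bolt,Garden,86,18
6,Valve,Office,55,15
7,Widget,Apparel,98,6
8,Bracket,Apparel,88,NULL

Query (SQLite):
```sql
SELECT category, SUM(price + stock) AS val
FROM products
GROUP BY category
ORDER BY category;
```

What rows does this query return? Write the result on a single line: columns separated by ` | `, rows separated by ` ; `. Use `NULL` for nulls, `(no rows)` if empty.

Apparel | 218 ; Electronics | 149 ; Garden | 227 ; Office | 70

For each row compute price + stock.
Group by category; take SUM of the expression per group.
  Apparel: ids {4, 7, 8} → SUM(price + stock)=218
  Electronics: ids {1, 3} → SUM(price + stock)=149
  Garden: ids {2, 5} → SUM(price + stock)=227
  Office: ids {6} → SUM(price + stock)=70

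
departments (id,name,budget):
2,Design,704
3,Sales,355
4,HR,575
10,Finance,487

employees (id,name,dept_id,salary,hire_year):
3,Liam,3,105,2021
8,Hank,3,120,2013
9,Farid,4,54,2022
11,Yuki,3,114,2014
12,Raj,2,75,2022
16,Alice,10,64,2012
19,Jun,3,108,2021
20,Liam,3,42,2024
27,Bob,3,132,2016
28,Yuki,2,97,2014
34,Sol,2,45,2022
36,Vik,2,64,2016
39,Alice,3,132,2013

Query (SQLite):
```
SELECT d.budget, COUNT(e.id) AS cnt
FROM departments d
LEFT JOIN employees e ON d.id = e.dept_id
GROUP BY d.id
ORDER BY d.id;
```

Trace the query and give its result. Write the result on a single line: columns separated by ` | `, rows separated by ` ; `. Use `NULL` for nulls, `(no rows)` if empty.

704 | 4 ; 355 | 7 ; 575 | 1 ; 487 | 1

LEFT JOIN keeps every departments row; unmatched ones get NULL for employees columns.
Group by departments.id and compute COUNT(e.id). COUNT(col) of an all-NULL group is 0.
  2: ids {12, 28, 34, 36} → COUNT(e.id)=4
  3: ids {3, 8, 11, 19, 20, 27, 39} → COUNT(e.id)=7
  4: ids {9} → COUNT(e.id)=1
  10: ids {16} → COUNT(e.id)=1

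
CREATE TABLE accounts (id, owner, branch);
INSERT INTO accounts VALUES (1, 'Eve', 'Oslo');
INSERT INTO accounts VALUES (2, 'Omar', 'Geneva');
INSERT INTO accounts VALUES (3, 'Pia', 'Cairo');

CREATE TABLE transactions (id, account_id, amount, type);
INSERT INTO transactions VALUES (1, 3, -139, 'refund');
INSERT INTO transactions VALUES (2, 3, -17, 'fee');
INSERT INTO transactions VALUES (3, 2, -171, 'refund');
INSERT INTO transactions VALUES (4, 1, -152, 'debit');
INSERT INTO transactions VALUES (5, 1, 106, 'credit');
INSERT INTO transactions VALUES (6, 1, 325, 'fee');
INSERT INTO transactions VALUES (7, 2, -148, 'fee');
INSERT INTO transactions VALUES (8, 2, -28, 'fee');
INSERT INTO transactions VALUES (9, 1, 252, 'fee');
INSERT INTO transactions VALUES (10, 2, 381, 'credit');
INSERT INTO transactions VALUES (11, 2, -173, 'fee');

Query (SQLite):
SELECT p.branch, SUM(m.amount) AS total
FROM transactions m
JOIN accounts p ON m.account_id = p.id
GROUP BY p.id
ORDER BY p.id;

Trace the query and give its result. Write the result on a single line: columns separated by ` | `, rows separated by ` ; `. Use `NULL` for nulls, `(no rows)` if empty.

Oslo | 531 ; Geneva | -139 ; Cairo | -156

Join each transactions row to its accounts via account_id.
Group joined rows by accounts.id; compute SUM(m.amount) per group.
  1: ids {4, 5, 6, 9} → SUM(m.amount)=531
  2: ids {3, 7, 8, 10, 11} → SUM(m.amount)=-139
  3: ids {1, 2} → SUM(m.amount)=-156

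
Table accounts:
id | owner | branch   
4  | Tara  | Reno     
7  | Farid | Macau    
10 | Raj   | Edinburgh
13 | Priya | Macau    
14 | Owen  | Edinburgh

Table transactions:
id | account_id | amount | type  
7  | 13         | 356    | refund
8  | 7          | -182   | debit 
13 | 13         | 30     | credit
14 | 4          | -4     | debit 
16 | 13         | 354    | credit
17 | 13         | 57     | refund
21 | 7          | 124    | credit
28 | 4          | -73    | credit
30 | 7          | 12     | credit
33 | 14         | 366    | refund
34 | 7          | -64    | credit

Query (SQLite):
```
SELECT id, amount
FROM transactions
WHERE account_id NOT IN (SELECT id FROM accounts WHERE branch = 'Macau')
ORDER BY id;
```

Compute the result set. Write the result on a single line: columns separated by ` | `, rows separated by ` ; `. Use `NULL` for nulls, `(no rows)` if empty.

Inner query: accounts.id where branch = 'Macau'.
Outer: keep transactions rows whose account_id is not in that set.
Inner query → {7, 13}

14 | -4 ; 28 | -73 ; 33 | 366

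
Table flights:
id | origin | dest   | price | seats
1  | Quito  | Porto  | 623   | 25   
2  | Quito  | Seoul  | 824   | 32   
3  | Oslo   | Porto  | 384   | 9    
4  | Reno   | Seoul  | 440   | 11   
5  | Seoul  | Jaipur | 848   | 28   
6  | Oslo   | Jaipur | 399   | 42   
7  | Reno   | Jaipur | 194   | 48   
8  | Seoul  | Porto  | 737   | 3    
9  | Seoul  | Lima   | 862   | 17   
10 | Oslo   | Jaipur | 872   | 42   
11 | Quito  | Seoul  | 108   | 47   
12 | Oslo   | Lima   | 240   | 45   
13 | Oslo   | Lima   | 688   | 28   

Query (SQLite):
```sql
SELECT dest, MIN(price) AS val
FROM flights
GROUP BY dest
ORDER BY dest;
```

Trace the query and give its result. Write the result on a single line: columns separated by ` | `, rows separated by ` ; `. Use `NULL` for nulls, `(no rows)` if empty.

Partition flights by dest; compute MIN(price) within each group.
  Jaipur: ids {5, 6, 7, 10} → MIN(price)=194
  Lima: ids {9, 12, 13} → MIN(price)=240
  Porto: ids {1, 3, 8} → MIN(price)=384
  Seoul: ids {2, 4, 11} → MIN(price)=108

Jaipur | 194 ; Lima | 240 ; Porto | 384 ; Seoul | 108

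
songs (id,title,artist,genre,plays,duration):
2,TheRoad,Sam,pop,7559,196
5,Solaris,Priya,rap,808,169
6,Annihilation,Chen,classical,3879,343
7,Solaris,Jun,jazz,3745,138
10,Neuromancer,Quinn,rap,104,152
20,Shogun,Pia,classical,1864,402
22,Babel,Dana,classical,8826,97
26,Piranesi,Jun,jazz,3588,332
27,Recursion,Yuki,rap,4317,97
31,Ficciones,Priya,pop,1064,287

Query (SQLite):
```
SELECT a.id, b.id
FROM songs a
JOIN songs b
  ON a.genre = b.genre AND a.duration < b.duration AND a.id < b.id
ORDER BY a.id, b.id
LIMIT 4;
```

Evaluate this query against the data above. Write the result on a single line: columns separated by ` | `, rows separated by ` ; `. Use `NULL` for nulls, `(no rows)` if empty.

Pairs (a,b) with same genre, a.duration < b.duration, a.id < b.id.
genre groups: classical:{6,20,22} jazz:{7,26} pop:{2,31} rap:{5,10,27}
Ordered by (a.id, b.id); first 4.

2 | 31 ; 6 | 20 ; 7 | 26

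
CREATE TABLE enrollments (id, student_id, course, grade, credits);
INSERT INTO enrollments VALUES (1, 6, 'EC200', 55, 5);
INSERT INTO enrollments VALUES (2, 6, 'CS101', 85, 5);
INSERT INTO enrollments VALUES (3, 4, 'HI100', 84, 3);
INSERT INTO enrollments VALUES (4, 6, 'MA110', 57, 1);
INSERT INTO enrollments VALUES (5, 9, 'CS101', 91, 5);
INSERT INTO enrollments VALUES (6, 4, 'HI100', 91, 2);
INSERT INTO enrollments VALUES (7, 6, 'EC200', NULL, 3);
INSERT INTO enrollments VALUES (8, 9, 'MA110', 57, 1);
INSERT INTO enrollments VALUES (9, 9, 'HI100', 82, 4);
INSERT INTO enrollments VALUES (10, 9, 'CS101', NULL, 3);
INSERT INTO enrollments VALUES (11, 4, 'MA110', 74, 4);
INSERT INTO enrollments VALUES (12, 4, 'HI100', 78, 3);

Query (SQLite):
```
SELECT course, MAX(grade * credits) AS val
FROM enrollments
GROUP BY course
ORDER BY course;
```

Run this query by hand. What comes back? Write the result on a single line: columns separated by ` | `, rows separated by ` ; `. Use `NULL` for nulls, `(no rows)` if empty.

For each row compute grade * credits.
Group by course; take MAX of the expression per group.
  CS101: ids {2, 5, 10} → MAX(grade * credits)=455
  EC200: ids {1, 7} → MAX(grade * credits)=275
  HI100: ids {3, 6, 9, 12} → MAX(grade * credits)=328
  MA110: ids {4, 8, 11} → MAX(grade * credits)=296

CS101 | 455 ; EC200 | 275 ; HI100 | 328 ; MA110 | 296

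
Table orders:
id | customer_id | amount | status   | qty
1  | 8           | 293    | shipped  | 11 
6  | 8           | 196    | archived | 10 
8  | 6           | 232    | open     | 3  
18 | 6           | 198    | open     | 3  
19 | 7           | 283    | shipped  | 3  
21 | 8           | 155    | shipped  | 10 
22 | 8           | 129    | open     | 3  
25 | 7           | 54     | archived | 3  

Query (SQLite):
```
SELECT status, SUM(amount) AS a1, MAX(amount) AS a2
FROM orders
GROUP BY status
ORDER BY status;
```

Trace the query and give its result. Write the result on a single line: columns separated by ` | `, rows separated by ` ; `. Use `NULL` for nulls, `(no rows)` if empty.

archived | 250 | 196 ; open | 559 | 232 ; shipped | 731 | 293

Group orders by status.
Per group compute: SUM(amount), MAX(amount).
  archived: ids {6, 25} → SUM(amount)=250, MAX(amount)=196
  open: ids {8, 18, 22} → SUM(amount)=559, MAX(amount)=232
  shipped: ids {1, 19, 21} → SUM(amount)=731, MAX(amount)=293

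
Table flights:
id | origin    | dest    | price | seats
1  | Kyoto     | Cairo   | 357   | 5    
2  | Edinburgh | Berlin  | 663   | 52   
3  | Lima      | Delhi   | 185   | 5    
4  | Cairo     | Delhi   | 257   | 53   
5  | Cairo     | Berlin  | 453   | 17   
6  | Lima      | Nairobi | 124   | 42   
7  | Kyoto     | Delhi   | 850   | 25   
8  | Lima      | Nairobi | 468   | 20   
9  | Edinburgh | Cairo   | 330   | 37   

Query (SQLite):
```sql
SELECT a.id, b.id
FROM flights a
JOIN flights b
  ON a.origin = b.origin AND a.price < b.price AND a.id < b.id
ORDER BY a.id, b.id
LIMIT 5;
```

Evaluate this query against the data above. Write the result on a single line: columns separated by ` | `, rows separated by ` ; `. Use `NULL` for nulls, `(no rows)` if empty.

1 | 7 ; 3 | 8 ; 4 | 5 ; 6 | 8

Pairs (a,b) with same origin, a.price < b.price, a.id < b.id.
origin groups: Cairo:{4,5} Edinburgh:{2,9} Kyoto:{1,7} Lima:{3,6,8}
Ordered by (a.id, b.id); first 5.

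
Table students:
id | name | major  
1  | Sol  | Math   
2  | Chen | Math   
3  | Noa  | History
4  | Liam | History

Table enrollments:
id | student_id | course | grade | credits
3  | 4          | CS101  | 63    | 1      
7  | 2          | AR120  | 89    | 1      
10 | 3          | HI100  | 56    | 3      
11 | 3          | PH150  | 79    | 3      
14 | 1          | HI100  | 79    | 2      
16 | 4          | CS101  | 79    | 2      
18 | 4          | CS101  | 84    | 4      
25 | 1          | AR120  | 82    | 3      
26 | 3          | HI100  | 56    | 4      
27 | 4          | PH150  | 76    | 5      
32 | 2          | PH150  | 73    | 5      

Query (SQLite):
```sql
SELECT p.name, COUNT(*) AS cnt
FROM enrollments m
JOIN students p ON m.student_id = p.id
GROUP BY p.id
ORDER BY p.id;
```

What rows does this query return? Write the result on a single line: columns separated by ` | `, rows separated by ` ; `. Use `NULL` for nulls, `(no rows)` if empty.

Sol | 2 ; Chen | 2 ; Noa | 3 ; Liam | 4

Join each enrollments row to its students via student_id.
Group joined rows by students.id; compute COUNT(*) per group.
  1: ids {14, 25} → COUNT(*)=2
  2: ids {7, 32} → COUNT(*)=2
  3: ids {10, 11, 26} → COUNT(*)=3
  4: ids {3, 16, 18, 27} → COUNT(*)=4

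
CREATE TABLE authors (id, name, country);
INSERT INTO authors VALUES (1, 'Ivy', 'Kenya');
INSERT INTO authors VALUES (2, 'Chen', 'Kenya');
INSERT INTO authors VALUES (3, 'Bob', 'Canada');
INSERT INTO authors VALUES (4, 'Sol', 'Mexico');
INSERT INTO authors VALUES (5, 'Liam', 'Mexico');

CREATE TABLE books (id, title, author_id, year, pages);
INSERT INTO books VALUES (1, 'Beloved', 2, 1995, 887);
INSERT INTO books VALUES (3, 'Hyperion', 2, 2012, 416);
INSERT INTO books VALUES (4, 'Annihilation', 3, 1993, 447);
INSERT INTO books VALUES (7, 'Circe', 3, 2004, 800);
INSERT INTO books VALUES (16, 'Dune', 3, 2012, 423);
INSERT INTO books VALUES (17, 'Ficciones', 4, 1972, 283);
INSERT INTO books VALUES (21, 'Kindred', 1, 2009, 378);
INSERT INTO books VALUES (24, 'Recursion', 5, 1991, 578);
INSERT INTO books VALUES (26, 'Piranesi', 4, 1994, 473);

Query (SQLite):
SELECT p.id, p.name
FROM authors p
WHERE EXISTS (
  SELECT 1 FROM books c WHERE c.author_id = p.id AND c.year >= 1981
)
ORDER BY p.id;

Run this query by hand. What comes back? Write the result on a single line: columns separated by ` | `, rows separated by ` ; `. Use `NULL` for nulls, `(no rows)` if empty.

1 | Ivy ; 2 | Chen ; 3 | Bob ; 4 | Sol ; 5 | Liam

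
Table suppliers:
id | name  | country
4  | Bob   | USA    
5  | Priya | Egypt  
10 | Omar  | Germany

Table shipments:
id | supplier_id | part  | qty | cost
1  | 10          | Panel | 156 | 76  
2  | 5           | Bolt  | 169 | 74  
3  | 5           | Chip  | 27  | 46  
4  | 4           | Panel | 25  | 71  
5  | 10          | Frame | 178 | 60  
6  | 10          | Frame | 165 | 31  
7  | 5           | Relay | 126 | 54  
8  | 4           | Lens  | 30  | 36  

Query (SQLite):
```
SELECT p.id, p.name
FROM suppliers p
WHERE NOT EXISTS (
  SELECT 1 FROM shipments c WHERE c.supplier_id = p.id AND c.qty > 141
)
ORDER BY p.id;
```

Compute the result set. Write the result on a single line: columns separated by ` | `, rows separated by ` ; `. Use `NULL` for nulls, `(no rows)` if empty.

4 | Bob

For each suppliers row, check whether any shipments with matching supplier_id has qty > 141.
Keep rows where that is false.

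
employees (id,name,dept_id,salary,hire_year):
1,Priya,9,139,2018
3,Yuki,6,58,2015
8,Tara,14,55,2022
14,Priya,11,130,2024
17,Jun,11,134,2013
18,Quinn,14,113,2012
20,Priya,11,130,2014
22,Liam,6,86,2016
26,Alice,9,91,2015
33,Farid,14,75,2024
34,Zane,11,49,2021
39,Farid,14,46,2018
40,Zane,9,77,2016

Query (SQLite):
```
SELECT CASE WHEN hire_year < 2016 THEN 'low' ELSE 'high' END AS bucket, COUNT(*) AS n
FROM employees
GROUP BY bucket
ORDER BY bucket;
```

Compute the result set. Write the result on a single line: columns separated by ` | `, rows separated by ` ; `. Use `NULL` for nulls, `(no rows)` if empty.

high | 8 ; low | 5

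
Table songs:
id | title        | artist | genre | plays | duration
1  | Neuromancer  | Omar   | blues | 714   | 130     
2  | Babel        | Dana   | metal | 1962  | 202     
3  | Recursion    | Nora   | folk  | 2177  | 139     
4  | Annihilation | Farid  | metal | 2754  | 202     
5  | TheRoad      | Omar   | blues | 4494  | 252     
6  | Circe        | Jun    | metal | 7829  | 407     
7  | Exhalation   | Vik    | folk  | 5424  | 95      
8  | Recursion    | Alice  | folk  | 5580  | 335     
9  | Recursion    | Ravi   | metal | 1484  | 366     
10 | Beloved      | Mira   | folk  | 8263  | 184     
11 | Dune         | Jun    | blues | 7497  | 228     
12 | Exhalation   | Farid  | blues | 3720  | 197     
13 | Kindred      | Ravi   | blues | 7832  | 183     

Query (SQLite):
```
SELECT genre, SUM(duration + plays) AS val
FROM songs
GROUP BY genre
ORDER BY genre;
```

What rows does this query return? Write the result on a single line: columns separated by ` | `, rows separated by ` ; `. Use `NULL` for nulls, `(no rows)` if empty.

For each row compute duration + plays.
Group by genre; take SUM of the expression per group.
  blues: ids {1, 5, 11, 12, 13} → SUM(duration + plays)=25247
  folk: ids {3, 7, 8, 10} → SUM(duration + plays)=22197
  metal: ids {2, 4, 6, 9} → SUM(duration + plays)=15206

blues | 25247 ; folk | 22197 ; metal | 15206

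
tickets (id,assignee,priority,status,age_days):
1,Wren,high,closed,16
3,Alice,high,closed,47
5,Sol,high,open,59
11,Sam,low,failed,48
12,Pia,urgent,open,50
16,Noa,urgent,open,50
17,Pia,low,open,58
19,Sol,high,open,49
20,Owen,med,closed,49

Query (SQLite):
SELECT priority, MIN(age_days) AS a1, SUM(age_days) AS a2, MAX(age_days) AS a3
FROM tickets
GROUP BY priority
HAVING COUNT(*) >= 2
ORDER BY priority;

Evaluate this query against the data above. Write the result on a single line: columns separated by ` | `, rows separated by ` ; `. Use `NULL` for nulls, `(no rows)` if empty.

Group tickets by priority.
Per group compute: MIN(age_days), SUM(age_days), MAX(age_days).
HAVING: drop groups with fewer than 2 rows.
  high: ids {1, 3, 5, 19} → MIN(age_days)=16, SUM(age_days)=171, MAX(age_days)=59
  low: ids {11, 17} → MIN(age_days)=48, SUM(age_days)=106, MAX(age_days)=58
  med: ids {20} → MIN(age_days)=49, SUM(age_days)=49, MAX(age_days)=49
  urgent: ids {12, 16} → MIN(age_days)=50, SUM(age_days)=100, MAX(age_days)=50

high | 16 | 171 | 59 ; low | 48 | 106 | 58 ; urgent | 50 | 100 | 50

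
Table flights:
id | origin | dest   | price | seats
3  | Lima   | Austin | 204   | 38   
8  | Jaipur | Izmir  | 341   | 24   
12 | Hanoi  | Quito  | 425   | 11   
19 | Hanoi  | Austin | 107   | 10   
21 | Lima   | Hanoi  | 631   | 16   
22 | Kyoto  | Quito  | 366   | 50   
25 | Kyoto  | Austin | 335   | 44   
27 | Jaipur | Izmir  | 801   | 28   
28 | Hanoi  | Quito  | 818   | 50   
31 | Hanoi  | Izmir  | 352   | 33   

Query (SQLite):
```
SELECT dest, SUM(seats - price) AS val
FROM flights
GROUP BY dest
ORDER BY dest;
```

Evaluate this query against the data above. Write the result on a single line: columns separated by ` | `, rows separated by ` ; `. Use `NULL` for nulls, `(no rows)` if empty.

For each row compute seats - price.
Group by dest; take SUM of the expression per group.
  Austin: ids {3, 19, 25} → SUM(seats - price)=-554
  Hanoi: ids {21} → SUM(seats - price)=-615
  Izmir: ids {8, 27, 31} → SUM(seats - price)=-1409
  Quito: ids {12, 22, 28} → SUM(seats - price)=-1498

Austin | -554 ; Hanoi | -615 ; Izmir | -1409 ; Quito | -1498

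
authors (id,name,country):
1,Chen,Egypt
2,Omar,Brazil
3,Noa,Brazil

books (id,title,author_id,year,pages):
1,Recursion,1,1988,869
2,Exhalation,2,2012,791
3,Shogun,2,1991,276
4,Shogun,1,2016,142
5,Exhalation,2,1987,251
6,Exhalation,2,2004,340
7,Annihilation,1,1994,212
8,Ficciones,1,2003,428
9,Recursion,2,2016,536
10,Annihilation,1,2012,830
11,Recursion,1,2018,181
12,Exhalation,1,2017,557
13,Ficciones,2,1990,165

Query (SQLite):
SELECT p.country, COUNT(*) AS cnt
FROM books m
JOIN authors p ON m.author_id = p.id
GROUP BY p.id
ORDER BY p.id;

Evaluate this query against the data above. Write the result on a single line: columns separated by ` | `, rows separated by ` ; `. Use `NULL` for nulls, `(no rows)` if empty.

Egypt | 7 ; Brazil | 6

Join each books row to its authors via author_id.
Group joined rows by authors.id; compute COUNT(*) per group.
  1: ids {1, 4, 7, 8, 10, 11, 12} → COUNT(*)=7
  2: ids {2, 3, 5, 6, 9, 13} → COUNT(*)=6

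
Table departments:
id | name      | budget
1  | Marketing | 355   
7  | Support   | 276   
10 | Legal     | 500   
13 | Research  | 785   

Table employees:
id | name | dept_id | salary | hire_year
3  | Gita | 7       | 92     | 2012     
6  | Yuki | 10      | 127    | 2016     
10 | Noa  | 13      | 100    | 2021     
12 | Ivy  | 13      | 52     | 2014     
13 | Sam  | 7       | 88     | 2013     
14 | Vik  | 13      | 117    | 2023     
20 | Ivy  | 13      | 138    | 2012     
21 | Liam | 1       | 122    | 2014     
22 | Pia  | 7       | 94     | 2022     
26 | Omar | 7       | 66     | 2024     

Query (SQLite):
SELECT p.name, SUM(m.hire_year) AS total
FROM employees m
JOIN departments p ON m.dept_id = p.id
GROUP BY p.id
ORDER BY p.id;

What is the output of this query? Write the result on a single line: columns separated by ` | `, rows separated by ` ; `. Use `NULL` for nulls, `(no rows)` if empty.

Marketing | 2014 ; Support | 8071 ; Legal | 2016 ; Research | 8070

Join each employees row to its departments via dept_id.
Group joined rows by departments.id; compute SUM(m.hire_year) per group.
  1: ids {21} → SUM(m.hire_year)=2014
  7: ids {3, 13, 22, 26} → SUM(m.hire_year)=8071
  10: ids {6} → SUM(m.hire_year)=2016
  13: ids {10, 12, 14, 20} → SUM(m.hire_year)=8070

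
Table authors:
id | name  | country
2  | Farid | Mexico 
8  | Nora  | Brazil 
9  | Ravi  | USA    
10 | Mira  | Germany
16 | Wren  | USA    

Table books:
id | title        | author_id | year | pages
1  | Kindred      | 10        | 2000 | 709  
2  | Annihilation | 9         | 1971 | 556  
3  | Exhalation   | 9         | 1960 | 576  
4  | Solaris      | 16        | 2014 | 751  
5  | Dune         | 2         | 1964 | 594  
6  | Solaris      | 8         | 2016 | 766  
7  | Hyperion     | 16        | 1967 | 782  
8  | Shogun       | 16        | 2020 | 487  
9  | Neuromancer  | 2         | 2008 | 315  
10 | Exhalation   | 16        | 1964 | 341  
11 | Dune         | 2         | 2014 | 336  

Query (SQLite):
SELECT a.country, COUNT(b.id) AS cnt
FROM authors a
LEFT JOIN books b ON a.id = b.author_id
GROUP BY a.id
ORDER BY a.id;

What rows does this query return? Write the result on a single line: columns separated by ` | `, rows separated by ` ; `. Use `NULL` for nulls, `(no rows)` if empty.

Mexico | 3 ; Brazil | 1 ; USA | 2 ; Germany | 1 ; USA | 4

LEFT JOIN keeps every authors row; unmatched ones get NULL for books columns.
Group by authors.id and compute COUNT(b.id). COUNT(col) of an all-NULL group is 0.
  2: ids {5, 9, 11} → COUNT(b.id)=3
  8: ids {6} → COUNT(b.id)=1
  9: ids {2, 3} → COUNT(b.id)=2
  10: ids {1} → COUNT(b.id)=1
  16: ids {4, 7, 8, 10} → COUNT(b.id)=4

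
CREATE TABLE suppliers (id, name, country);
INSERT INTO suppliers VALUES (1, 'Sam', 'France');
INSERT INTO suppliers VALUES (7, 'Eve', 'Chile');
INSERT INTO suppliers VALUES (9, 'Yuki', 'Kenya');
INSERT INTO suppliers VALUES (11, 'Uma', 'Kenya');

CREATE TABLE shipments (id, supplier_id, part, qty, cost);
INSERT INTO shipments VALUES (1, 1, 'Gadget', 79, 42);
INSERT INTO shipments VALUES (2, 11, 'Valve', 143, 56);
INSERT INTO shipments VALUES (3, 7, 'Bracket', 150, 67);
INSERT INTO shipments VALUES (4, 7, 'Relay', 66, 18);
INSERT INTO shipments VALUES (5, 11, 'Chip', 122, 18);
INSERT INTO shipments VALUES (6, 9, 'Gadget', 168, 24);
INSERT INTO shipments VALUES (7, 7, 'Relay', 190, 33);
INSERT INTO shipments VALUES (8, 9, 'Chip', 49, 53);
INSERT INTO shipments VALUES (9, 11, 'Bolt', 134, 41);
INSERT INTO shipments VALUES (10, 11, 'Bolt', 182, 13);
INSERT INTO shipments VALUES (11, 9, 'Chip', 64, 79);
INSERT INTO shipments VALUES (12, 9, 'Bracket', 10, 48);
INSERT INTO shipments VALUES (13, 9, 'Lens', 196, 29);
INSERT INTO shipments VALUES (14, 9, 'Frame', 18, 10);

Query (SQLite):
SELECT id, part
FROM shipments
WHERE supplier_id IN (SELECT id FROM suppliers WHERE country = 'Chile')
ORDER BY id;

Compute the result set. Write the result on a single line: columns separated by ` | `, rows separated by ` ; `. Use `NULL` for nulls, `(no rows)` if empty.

Inner query: suppliers.id where country = 'Chile'.
Outer: keep shipments rows whose supplier_id is in that set.
Inner query → {7}

3 | Bracket ; 4 | Relay ; 7 | Relay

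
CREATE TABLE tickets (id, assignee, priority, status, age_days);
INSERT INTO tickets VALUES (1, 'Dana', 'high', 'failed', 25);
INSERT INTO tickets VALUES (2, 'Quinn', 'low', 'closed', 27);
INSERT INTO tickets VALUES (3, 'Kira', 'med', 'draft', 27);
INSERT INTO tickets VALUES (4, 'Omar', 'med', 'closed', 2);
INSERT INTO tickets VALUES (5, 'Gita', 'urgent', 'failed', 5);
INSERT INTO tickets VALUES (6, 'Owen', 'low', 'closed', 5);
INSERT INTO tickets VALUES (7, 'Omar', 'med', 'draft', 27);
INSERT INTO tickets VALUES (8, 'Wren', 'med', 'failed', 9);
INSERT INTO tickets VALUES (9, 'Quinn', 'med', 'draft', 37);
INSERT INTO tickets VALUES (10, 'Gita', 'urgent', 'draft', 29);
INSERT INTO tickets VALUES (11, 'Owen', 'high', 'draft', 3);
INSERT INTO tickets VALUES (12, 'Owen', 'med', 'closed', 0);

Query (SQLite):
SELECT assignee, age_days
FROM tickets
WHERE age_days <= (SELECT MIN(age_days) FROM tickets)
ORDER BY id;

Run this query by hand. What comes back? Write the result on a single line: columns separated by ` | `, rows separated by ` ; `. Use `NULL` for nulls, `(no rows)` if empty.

Owen | 0

Scalar subquery: MIN(age_days) over all tickets rows = 0.
Keep rows where age_days <= that value.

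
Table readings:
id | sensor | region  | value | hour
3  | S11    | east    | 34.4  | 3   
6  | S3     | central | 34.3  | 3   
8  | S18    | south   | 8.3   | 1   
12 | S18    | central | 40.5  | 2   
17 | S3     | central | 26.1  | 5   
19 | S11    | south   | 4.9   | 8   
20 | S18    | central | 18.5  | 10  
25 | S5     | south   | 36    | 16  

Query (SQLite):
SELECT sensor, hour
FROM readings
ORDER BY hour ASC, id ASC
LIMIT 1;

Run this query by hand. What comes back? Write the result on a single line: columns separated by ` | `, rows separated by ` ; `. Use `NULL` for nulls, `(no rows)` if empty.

Sort by hour asc, tiebreak id asc: (1, id=8), (2, id=12), (3, id=3), (3, id=6) …. Take first 1.

S18 | 1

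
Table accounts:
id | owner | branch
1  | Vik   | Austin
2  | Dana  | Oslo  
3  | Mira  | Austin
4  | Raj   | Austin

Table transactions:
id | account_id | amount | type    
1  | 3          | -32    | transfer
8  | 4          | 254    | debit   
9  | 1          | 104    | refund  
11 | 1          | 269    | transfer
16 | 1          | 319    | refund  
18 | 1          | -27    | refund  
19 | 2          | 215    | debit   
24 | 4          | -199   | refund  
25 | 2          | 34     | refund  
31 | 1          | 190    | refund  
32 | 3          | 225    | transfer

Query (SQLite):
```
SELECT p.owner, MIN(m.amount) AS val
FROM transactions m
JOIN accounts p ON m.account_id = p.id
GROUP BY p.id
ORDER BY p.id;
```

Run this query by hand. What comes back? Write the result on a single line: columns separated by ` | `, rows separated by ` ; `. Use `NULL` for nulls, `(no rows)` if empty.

Join each transactions row to its accounts via account_id.
Group joined rows by accounts.id; compute MIN(m.amount) per group.
  1: ids {9, 11, 16, 18, 31} → MIN(m.amount)=-27
  2: ids {19, 25} → MIN(m.amount)=34
  3: ids {1, 32} → MIN(m.amount)=-32
  4: ids {8, 24} → MIN(m.amount)=-199

Vik | -27 ; Dana | 34 ; Mira | -32 ; Raj | -199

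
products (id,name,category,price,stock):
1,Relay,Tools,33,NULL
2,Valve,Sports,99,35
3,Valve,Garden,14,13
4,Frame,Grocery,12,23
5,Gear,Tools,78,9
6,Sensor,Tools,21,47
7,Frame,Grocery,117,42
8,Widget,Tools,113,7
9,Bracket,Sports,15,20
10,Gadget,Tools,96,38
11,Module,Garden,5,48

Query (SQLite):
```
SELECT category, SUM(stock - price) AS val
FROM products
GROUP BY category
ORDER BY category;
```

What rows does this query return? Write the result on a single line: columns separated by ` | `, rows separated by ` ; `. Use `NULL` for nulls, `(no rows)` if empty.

Garden | 42 ; Grocery | -64 ; Sports | -59 ; Tools | -207

For each row compute stock - price.
Group by category; take SUM of the expression per group.
  Garden: ids {3, 11} → SUM(stock - price)=42
  Grocery: ids {4, 7} → SUM(stock - price)=-64
  Sports: ids {2, 9} → SUM(stock - price)=-59
  Tools: ids {1, 5, 6, 8, 10} → SUM(stock - price)=-207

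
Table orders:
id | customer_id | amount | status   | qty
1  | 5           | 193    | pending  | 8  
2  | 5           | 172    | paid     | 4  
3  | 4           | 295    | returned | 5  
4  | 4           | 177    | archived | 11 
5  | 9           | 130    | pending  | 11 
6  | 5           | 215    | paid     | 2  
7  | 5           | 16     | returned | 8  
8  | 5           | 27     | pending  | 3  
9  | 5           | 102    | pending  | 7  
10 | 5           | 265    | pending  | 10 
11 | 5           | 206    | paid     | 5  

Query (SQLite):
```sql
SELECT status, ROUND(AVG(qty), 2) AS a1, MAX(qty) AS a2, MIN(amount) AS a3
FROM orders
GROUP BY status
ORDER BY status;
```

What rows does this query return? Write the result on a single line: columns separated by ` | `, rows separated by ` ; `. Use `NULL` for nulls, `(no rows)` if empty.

archived | 11 | 11 | 177 ; paid | 3.67 | 5 | 172 ; pending | 7.8 | 11 | 27 ; returned | 6.5 | 8 | 16

Group orders by status.
Per group compute: ROUND(AVG(qty), 2), MAX(qty), MIN(amount).
  archived: ids {4} → ROUND(AVG(qty), 2)=11, MAX(qty)=11, MIN(amount)=177
  paid: ids {2, 6, 11} → ROUND(AVG(qty), 2)=3.67, MAX(qty)=5, MIN(amount)=172
  pending: ids {1, 5, 8, 9, 10} → ROUND(AVG(qty), 2)=7.8, MAX(qty)=11, MIN(amount)=27
  returned: ids {3, 7} → ROUND(AVG(qty), 2)=6.5, MAX(qty)=8, MIN(amount)=16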